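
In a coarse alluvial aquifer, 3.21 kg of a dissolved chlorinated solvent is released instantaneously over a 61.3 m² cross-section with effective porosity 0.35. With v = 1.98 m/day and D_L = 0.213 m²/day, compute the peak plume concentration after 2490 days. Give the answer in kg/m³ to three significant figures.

0.00183 kg/m³

The peak of an instantaneous 1D plume sits at x = vt; there the Gaussian factor is 1 and C_max = M/(n_e·A·√(4πDt)), where n_e·A is the pore area the mass is dissolved in.
√(4πDt) = √(4π × 0.213 × 2490) = 81.64 m, so C_max = 3.21/(0.35 × 61.3 × 81.64) = 0.00183 kg/m³.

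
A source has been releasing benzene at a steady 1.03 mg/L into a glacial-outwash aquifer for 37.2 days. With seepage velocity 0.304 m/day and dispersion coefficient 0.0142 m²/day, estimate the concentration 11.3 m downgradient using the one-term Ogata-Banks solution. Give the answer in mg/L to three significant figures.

For a continuous step input, C/C₀ ≈ ½·erfc((x−vt)/(2√(Dt))).
vt = 0.304 × 37.2 = 11.3088 m and 2√(Dt) = 2√(0.0142 × 37.2) = 1.454 m.
Argument (x−vt)/(2√(Dt)) = (11.3 − 11.3088)/1.454 = -0.006052; ½·erfc(-0.006052) = 0.5034.
C = 1.03 × 0.5034 = 0.519 mg/L.

0.519 mg/L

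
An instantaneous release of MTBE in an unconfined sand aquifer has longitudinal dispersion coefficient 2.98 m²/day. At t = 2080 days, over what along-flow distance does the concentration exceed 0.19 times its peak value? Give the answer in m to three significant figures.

The plume is Gaussian with σ = √(2Dt) = √(2 × 2.98 × 2080) = 111.3 m.
C/C_peak = exp(−Δx²/(2σ²)) = 0.19 ⇒ Δx = σ·√(−2 ln 0.19) = 111.3 × 1.822 = 202.8 m.
Width = 2Δx = 406 m.

406 m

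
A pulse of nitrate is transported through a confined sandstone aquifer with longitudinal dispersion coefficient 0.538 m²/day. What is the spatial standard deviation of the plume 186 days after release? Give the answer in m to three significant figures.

Dispersive spreading gives a Gaussian with σ² = 2Dt; advection only shifts the center.
σ = √(2 × 0.538 × 186) = 14.1 m.

14.1 m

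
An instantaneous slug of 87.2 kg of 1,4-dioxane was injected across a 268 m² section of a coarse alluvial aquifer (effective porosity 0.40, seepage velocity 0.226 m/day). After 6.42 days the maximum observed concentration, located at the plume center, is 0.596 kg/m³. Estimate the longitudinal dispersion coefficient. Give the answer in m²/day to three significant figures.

At the plume center C_max = M/(n_e·A·√(4πDt)), so D = M²/(4πt·(n_e·A·C_max)²).
n_e·A·C_max = 0.40 × 268 × 0.596 = 63.89 kg/m.
D = 87.2²/(4π × 6.42 × 63.89²) = 0.0231 m²/day.

0.0231 m²/day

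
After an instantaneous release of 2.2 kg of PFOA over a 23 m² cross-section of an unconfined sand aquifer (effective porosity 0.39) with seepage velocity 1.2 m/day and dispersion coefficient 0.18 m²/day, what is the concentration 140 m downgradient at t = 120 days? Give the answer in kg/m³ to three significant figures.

0.0124 kg/m³

For an instantaneous plane source, C(x,t) = M/(n_e·A·√(4πDt)) · exp(−(x−vt)²/(4Dt)), with n_e·A the pore (flow) area.
Plume center vt = 1.2 × 120 = 144 m, so the well at 140 m is 4 m upgradient of the peak.
√(4πDt) = 16.48 m, giving peak height M/(n_e·A·√(4πDt)) = 2.2/(0.39 × 23 × 16.48) = 0.01488 kg/m³.
(x−vt)²/(4Dt) = (-4)²/(4 × 0.18 × 120) = 0.1852; exp(−0.1852) = 0.8309.
C = 0.01488 × 0.8309 = 0.0124 kg/m³.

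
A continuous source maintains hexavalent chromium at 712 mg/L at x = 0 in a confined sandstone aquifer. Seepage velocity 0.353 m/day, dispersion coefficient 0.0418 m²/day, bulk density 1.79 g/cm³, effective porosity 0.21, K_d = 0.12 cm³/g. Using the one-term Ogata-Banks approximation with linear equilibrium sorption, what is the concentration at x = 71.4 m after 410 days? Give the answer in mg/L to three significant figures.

Retardation factor R = 1 + ρ_b·K_d/n = 1 + 1.79 × 0.12/0.21 = 2.023.
Sorption retards both mechanisms: v_R = v/R = 0.1745 m/day, D_R = D/R = 0.02066 m²/day.
v_R·t = 0.1745 × 410 = 71.545 m; 2√(D_R t) = 5.821 m; argument = (71.4 − 71.545)/5.821 = -0.02491.
C = C₀ × ½·erfc(-0.02491) = 712 × 0.5141 = 366 mg/L.

366 mg/L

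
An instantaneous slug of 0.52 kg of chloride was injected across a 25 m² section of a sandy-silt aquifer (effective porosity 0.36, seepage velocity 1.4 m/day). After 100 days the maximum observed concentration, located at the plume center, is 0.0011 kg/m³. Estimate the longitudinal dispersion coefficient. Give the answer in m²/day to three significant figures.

2.20 m²/day

At the plume center C_max = M/(n_e·A·√(4πDt)), so D = M²/(4πt·(n_e·A·C_max)²).
n_e·A·C_max = 0.36 × 25 × 0.0011 = 0.009900 kg/m.
D = 0.52²/(4π × 100 × 0.009900²) = 2.20 m²/day.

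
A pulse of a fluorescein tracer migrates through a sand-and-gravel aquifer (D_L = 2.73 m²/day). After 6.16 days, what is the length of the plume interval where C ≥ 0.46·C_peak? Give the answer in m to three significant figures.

The plume is Gaussian with σ = √(2Dt) = √(2 × 2.73 × 6.16) = 5.799 m.
C/C_peak = exp(−Δx²/(2σ²)) = 0.46 ⇒ Δx = σ·√(−2 ln 0.46) = 5.799 × 1.246 = 7.226 m.
Width = 2Δx = 14.5 m.

14.5 m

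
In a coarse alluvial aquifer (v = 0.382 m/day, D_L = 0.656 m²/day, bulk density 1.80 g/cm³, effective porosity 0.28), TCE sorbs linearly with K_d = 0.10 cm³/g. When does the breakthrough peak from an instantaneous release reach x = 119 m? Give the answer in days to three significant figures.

504 days

Retardation factor R = 1 + ρ_b·K_d/n = 1 + 1.80 × 0.10/0.28 = 1.643.
Sorption retards both mechanisms: v_R = v/R = 0.2325 m/day, D_R = D/R = 0.3993 m²/day.
Peak time from v_R²t² + 2D_R t − x² = 0: t = (√(D_R² + v_R²x²) − D_R)/v_R².
√(D_R² + v_R²x²) = √(0.3993² + 0.2325² × 119²) = 27.67; v_R² = 0.05406.
t = (27.67 − 0.3993)/0.05406 = 504 days.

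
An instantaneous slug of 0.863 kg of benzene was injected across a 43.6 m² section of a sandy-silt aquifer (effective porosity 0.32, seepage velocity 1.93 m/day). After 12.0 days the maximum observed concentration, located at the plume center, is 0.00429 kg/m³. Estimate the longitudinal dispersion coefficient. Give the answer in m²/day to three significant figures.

1.38 m²/day

At the plume center C_max = M/(n_e·A·√(4πDt)), so D = M²/(4πt·(n_e·A·C_max)²).
n_e·A·C_max = 0.32 × 43.6 × 0.00429 = 0.05985 kg/m.
D = 0.863²/(4π × 12.0 × 0.05985²) = 1.38 m²/day.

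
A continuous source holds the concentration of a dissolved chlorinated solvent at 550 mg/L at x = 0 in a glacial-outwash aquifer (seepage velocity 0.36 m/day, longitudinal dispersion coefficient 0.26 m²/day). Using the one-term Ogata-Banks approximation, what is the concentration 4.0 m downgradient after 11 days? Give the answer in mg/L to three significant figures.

For a continuous step input, C/C₀ ≈ ½·erfc((x−vt)/(2√(Dt))).
vt = 0.36 × 11 = 3.96 m and 2√(Dt) = 2√(0.26 × 11) = 3.382 m.
Argument (x−vt)/(2√(Dt)) = (4.0 − 3.96)/3.382 = 0.01183; ½·erfc(0.01183) = 0.4933.
C = 550 × 0.4933 = 271 mg/L.

271 mg/L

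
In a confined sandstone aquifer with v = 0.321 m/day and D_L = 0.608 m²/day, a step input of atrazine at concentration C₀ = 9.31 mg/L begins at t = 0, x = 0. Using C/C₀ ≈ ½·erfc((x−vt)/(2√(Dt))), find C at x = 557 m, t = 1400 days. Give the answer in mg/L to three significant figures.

For a continuous step input, C/C₀ ≈ ½·erfc((x−vt)/(2√(Dt))).
vt = 0.321 × 1400 = 449.4 m and 2√(Dt) = 2√(0.608 × 1400) = 58.35 m.
Argument (x−vt)/(2√(Dt)) = (557 − 449.4)/58.35 = 1.844; ½·erfc(1.844) = 0.004556.
C = 9.31 × 0.004556 = 0.0424 mg/L.

0.0424 mg/L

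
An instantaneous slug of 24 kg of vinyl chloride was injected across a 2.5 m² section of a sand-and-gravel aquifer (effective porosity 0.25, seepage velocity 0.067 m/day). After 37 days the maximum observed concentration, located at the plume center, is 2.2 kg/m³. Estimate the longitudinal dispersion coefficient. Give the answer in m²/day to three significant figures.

0.655 m²/day

At the plume center C_max = M/(n_e·A·√(4πDt)), so D = M²/(4πt·(n_e·A·C_max)²).
n_e·A·C_max = 0.25 × 2.5 × 2.2 = 1.375 kg/m.
D = 24²/(4π × 37 × 1.375²) = 0.655 m²/day.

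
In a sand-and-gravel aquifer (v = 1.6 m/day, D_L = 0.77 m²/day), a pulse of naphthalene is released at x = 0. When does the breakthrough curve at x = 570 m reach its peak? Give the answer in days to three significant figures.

For the 1D instantaneous-source solution, setting ∂C/∂t = 0 at fixed x gives v²t² + 2Dt − x² = 0, so t = (√(D² + v²x²) − D)/v².
√(D² + v²x²) = √(0.77² + 1.6² × 570²) = 912.0; v² = 2.56.
t = (912.0 − 0.77)/2.56 = 356 days (vs. the pure-advection estimate x/v = 356 d).

356 days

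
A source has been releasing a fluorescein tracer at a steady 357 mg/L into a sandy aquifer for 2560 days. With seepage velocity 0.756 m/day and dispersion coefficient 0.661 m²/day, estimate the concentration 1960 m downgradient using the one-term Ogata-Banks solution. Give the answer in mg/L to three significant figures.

For a continuous step input, C/C₀ ≈ ½·erfc((x−vt)/(2√(Dt))).
vt = 0.756 × 2560 = 1935.36 m and 2√(Dt) = 2√(0.661 × 2560) = 82.27 m.
Argument (x−vt)/(2√(Dt)) = (1960 − 1935.36)/82.27 = 0.2995; ½·erfc(0.2995) = 0.3359.
C = 357 × 0.3359 = 120 mg/L.

120 mg/L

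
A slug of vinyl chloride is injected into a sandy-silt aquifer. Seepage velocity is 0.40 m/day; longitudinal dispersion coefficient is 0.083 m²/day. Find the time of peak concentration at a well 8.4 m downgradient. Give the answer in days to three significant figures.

20.5 days

For the 1D instantaneous-source solution, setting ∂C/∂t = 0 at fixed x gives v²t² + 2Dt − x² = 0, so t = (√(D² + v²x²) − D)/v².
√(D² + v²x²) = √(0.083² + 0.40² × 8.4²) = 3.361; v² = 0.16.
t = (3.361 − 0.083)/0.16 = 20.5 days (vs. the pure-advection estimate x/v = 21.0 d).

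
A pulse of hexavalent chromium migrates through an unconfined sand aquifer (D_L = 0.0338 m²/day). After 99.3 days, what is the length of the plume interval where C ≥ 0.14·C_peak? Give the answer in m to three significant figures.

10.3 m

The plume is Gaussian with σ = √(2Dt) = √(2 × 0.0338 × 99.3) = 2.591 m.
C/C_peak = exp(−Δx²/(2σ²)) = 0.14 ⇒ Δx = σ·√(−2 ln 0.14) = 2.591 × 1.983 = 5.138 m.
Width = 2Δx = 10.3 m.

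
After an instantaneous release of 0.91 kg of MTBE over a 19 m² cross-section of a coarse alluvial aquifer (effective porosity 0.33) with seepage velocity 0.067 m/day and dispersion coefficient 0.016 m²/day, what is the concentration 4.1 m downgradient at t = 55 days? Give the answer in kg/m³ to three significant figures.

For an instantaneous plane source, C(x,t) = M/(n_e·A·√(4πDt)) · exp(−(x−vt)²/(4Dt)), with n_e·A the pore (flow) area.
Plume center vt = 0.067 × 55 = 3.685 m, so the well at 4.1 m is 0.415 m downgradient of the peak.
√(4πDt) = 3.325 m, giving peak height M/(n_e·A·√(4πDt)) = 0.91/(0.33 × 19 × 3.325) = 0.04365 kg/m³.
(x−vt)²/(4Dt) = (0.415)²/(4 × 0.016 × 55) = 0.04893; exp(−0.04893) = 0.9522.
C = 0.04365 × 0.9522 = 0.0416 kg/m³.

0.0416 kg/m³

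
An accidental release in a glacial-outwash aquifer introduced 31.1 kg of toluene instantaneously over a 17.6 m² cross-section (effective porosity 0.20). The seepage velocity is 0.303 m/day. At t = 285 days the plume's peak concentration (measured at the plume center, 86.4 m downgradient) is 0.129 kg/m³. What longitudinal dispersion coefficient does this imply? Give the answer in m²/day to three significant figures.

1.31 m²/day

At the plume center C_max = M/(n_e·A·√(4πDt)), so D = M²/(4πt·(n_e·A·C_max)²).
n_e·A·C_max = 0.20 × 17.6 × 0.129 = 0.4541 kg/m.
D = 31.1²/(4π × 285 × 0.4541²) = 1.31 m²/day.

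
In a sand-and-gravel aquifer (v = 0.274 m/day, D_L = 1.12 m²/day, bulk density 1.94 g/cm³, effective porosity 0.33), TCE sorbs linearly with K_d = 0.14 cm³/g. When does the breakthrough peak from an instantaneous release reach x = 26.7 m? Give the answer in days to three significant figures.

Retardation factor R = 1 + ρ_b·K_d/n = 1 + 1.94 × 0.14/0.33 = 1.823.
Sorption retards both mechanisms: v_R = v/R = 0.1503 m/day, D_R = D/R = 0.6144 m²/day.
Peak time from v_R²t² + 2D_R t − x² = 0: t = (√(D_R² + v_R²x²) − D_R)/v_R².
√(D_R² + v_R²x²) = √(0.6144² + 0.1503² × 26.7²) = 4.060; v_R² = 0.02259.
t = (4.060 − 0.6144)/0.02259 = 153 days.

153 days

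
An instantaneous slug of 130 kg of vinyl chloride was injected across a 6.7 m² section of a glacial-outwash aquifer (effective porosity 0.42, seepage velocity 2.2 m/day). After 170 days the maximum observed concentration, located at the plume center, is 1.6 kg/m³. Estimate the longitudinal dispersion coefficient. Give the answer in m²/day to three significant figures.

At the plume center C_max = M/(n_e·A·√(4πDt)), so D = M²/(4πt·(n_e·A·C_max)²).
n_e·A·C_max = 0.42 × 6.7 × 1.6 = 4.502 kg/m.
D = 130²/(4π × 170 × 4.502²) = 0.390 m²/day.

0.390 m²/day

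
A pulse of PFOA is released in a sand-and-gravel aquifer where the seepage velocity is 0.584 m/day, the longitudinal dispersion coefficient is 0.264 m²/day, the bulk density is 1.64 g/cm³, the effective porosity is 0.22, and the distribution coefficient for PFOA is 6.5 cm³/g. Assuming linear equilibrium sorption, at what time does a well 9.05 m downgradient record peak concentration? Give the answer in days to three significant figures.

729 days

Retardation factor R = 1 + ρ_b·K_d/n = 1 + 1.64 × 6.5/0.22 = 49.45.
Sorption retards both mechanisms: v_R = v/R = 0.01181 m/day, D_R = D/R = 0.005339 m²/day.
Peak time from v_R²t² + 2D_R t − x² = 0: t = (√(D_R² + v_R²x²) − D_R)/v_R².
√(D_R² + v_R²x²) = √(0.005339² + 0.01181² × 9.05²) = 0.1070; v_R² = 0.0001395.
t = (0.1070 − 0.005339)/0.0001395 = 729 days.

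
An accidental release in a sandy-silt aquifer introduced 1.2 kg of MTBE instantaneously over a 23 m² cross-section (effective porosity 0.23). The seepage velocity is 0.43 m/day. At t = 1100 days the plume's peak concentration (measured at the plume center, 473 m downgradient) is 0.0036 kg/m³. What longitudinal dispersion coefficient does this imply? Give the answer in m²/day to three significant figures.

0.287 m²/day

At the plume center C_max = M/(n_e·A·√(4πDt)), so D = M²/(4πt·(n_e·A·C_max)²).
n_e·A·C_max = 0.23 × 23 × 0.0036 = 0.01904 kg/m.
D = 1.2²/(4π × 1100 × 0.01904²) = 0.287 m²/day.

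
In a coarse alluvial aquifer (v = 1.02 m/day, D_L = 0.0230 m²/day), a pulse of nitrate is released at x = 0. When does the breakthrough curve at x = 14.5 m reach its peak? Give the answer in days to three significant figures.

14.2 days

For the 1D instantaneous-source solution, setting ∂C/∂t = 0 at fixed x gives v²t² + 2Dt − x² = 0, so t = (√(D² + v²x²) − D)/v².
√(D² + v²x²) = √(0.0230² + 1.02² × 14.5²) = 14.79; v² = 1.0404.
t = (14.79 − 0.0230)/1.0404 = 14.2 days (vs. the pure-advection estimate x/v = 14.2 d).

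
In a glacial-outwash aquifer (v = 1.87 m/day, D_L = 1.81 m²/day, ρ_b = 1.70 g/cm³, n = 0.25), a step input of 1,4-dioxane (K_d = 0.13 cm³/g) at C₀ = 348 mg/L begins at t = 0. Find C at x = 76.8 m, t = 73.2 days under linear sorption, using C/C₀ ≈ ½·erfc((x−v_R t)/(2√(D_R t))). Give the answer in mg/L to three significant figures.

Retardation factor R = 1 + ρ_b·K_d/n = 1 + 1.70 × 0.13/0.25 = 1.884.
Sorption retards both mechanisms: v_R = v/R = 0.9926 m/day, D_R = D/R = 0.9607 m²/day.
v_R·t = 0.9926 × 73.2 = 72.65832 m; 2√(D_R t) = 16.77 m; argument = (76.8 − 72.65832)/16.77 = 0.2470.
C = C₀ × ½·erfc(0.2470) = 348 × 0.3634 = 126 mg/L.

126 mg/L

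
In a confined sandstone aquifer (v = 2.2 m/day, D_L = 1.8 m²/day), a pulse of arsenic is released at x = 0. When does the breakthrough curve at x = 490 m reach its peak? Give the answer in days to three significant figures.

For the 1D instantaneous-source solution, setting ∂C/∂t = 0 at fixed x gives v²t² + 2Dt − x² = 0, so t = (√(D² + v²x²) − D)/v².
√(D² + v²x²) = √(1.8² + 2.2² × 490²) = 1078; v² = 4.84.
t = (1078 − 1.8)/4.84 = 222 days (vs. the pure-advection estimate x/v = 223 d).

222 days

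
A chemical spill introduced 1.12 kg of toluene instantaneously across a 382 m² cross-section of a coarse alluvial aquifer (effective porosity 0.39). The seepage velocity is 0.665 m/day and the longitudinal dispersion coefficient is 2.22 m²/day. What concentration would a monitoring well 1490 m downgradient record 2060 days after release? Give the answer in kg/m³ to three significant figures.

For an instantaneous plane source, C(x,t) = M/(n_e·A·√(4πDt)) · exp(−(x−vt)²/(4Dt)), with n_e·A the pore (flow) area.
Plume center vt = 0.665 × 2060 = 1369.9 m, so the well at 1490 m is 120.1 m downgradient of the peak.
√(4πDt) = 239.7 m, giving peak height M/(n_e·A·√(4πDt)) = 1.12/(0.39 × 382 × 239.7) = 3.136e-05 kg/m³.
(x−vt)²/(4Dt) = (120.1)²/(4 × 2.22 × 2060) = 0.7885; exp(−0.7885) = 0.4545.
C = 3.136e-05 × 0.4545 = 1.43e-05 kg/m³.

1.43e-05 kg/m³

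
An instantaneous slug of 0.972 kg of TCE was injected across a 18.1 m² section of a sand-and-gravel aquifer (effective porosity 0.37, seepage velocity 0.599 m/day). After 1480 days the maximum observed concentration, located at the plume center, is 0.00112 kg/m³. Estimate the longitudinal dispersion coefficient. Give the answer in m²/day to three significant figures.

At the plume center C_max = M/(n_e·A·√(4πDt)), so D = M²/(4πt·(n_e·A·C_max)²).
n_e·A·C_max = 0.37 × 18.1 × 0.00112 = 0.007501 kg/m.
D = 0.972²/(4π × 1480 × 0.007501²) = 0.903 m²/day.

0.903 m²/day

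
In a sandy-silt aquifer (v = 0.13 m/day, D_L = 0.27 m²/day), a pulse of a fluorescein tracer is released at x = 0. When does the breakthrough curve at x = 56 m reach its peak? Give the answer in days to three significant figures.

For the 1D instantaneous-source solution, setting ∂C/∂t = 0 at fixed x gives v²t² + 2Dt − x² = 0, so t = (√(D² + v²x²) − D)/v².
√(D² + v²x²) = √(0.27² + 0.13² × 56²) = 7.285; v² = 0.0169.
t = (7.285 − 0.27)/0.0169 = 415 days (vs. the pure-advection estimate x/v = 431 d).

415 days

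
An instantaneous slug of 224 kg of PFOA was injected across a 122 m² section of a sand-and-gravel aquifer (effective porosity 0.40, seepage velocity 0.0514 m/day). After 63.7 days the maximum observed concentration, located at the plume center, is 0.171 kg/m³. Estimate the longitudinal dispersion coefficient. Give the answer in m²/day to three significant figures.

At the plume center C_max = M/(n_e·A·√(4πDt)), so D = M²/(4πt·(n_e·A·C_max)²).
n_e·A·C_max = 0.40 × 122 × 0.171 = 8.345 kg/m.
D = 224²/(4π × 63.7 × 8.345²) = 0.900 m²/day.

0.900 m²/day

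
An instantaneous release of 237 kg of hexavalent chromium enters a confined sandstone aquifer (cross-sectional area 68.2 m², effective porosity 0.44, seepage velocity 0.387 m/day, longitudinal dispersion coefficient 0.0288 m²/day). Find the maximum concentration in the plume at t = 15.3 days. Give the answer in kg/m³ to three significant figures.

3.36 kg/m³

The peak of an instantaneous 1D plume sits at x = vt; there the Gaussian factor is 1 and C_max = M/(n_e·A·√(4πDt)), where n_e·A is the pore area the mass is dissolved in.
√(4πDt) = √(4π × 0.0288 × 15.3) = 2.353 m, so C_max = 237/(0.44 × 68.2 × 2.353) = 3.36 kg/m³.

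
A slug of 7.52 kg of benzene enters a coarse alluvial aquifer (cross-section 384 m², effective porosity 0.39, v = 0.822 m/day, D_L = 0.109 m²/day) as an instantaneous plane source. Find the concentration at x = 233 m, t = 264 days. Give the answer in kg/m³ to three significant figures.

0.000286 kg/m³

For an instantaneous plane source, C(x,t) = M/(n_e·A·√(4πDt)) · exp(−(x−vt)²/(4Dt)), with n_e·A the pore (flow) area.
Plume center vt = 0.822 × 264 = 217.008 m, so the well at 233 m is 15.992 m downgradient of the peak.
√(4πDt) = 19.02 m, giving peak height M/(n_e·A·√(4πDt)) = 7.52/(0.39 × 384 × 19.02) = 0.002640 kg/m³.
(x−vt)²/(4Dt) = (15.992)²/(4 × 0.109 × 264) = 2.222; exp(−2.222) = 0.1084.
C = 0.002640 × 0.1084 = 0.000286 kg/m³.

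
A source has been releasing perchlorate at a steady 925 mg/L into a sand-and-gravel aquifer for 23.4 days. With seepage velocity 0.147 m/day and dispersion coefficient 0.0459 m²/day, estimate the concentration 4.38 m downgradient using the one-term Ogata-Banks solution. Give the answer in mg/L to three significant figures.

241 mg/L

For a continuous step input, C/C₀ ≈ ½·erfc((x−vt)/(2√(Dt))).
vt = 0.147 × 23.4 = 3.4398 m and 2√(Dt) = 2√(0.0459 × 23.4) = 2.073 m.
Argument (x−vt)/(2√(Dt)) = (4.38 − 3.4398)/2.073 = 0.4535; ½·erfc(0.4535) = 0.2606.
C = 925 × 0.2606 = 241 mg/L.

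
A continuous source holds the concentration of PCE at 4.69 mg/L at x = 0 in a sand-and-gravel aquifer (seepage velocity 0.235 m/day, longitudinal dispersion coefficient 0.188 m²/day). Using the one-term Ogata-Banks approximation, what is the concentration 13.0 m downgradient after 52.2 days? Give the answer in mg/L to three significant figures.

2.04 mg/L

For a continuous step input, C/C₀ ≈ ½·erfc((x−vt)/(2√(Dt))).
vt = 0.235 × 52.2 = 12.267 m and 2√(Dt) = 2√(0.188 × 52.2) = 6.265 m.
Argument (x−vt)/(2√(Dt)) = (13.0 − 12.267)/6.265 = 0.1170; ½·erfc(0.1170) = 0.4343.
C = 4.69 × 0.4343 = 2.04 mg/L.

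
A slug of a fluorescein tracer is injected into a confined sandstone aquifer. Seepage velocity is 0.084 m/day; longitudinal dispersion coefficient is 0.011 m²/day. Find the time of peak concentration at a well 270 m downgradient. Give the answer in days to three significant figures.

For the 1D instantaneous-source solution, setting ∂C/∂t = 0 at fixed x gives v²t² + 2Dt − x² = 0, so t = (√(D² + v²x²) − D)/v².
√(D² + v²x²) = √(0.011² + 0.084² × 270²) = 22.68; v² = 0.007056.
t = (22.68 − 0.011)/0.007056 = 3210 days (vs. the pure-advection estimate x/v = 3210 d).

3210 days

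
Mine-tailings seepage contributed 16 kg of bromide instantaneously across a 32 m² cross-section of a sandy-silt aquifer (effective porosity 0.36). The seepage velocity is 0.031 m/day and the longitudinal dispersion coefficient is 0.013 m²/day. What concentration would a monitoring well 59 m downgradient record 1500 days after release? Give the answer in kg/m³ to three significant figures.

0.0120 kg/m³

For an instantaneous plane source, C(x,t) = M/(n_e·A·√(4πDt)) · exp(−(x−vt)²/(4Dt)), with n_e·A the pore (flow) area.
Plume center vt = 0.031 × 1500 = 46.5 m, so the well at 59 m is 12.5 m downgradient of the peak.
√(4πDt) = 15.65 m, giving peak height M/(n_e·A·√(4πDt)) = 16/(0.36 × 32 × 15.65) = 0.08875 kg/m³.
(x−vt)²/(4Dt) = (12.5)²/(4 × 0.013 × 1500) = 2.003; exp(−2.003) = 0.1349.
C = 0.08875 × 0.1349 = 0.0120 kg/m³.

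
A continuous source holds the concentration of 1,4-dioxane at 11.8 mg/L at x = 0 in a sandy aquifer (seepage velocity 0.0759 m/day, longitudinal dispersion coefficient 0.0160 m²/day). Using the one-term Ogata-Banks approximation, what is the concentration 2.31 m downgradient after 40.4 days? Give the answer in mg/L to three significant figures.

For a continuous step input, C/C₀ ≈ ½·erfc((x−vt)/(2√(Dt))).
vt = 0.0759 × 40.4 = 3.06636 m and 2√(Dt) = 2√(0.0160 × 40.4) = 1.608 m.
Argument (x−vt)/(2√(Dt)) = (2.31 − 3.06636)/1.608 = -0.4704; ½·erfc(-0.4704) = 0.7471.
C = 11.8 × 0.7471 = 8.82 mg/L.

8.82 mg/L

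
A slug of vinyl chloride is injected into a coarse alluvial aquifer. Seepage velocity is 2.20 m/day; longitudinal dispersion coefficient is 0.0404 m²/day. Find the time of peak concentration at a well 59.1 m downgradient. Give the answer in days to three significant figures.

For the 1D instantaneous-source solution, setting ∂C/∂t = 0 at fixed x gives v²t² + 2Dt − x² = 0, so t = (√(D² + v²x²) − D)/v².
√(D² + v²x²) = √(0.0404² + 2.20² × 59.1²) = 130.0; v² = 4.84.
t = (130.0 − 0.0404)/4.84 = 26.9 days (vs. the pure-advection estimate x/v = 26.9 d).

26.9 days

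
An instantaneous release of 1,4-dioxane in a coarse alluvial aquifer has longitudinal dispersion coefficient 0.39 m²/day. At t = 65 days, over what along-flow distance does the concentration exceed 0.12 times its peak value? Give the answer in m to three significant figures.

29.3 m

The plume is Gaussian with σ = √(2Dt) = √(2 × 0.39 × 65) = 7.120 m.
C/C_peak = exp(−Δx²/(2σ²)) = 0.12 ⇒ Δx = σ·√(−2 ln 0.12) = 7.120 × 2.059 = 14.66 m.
Width = 2Δx = 29.3 m.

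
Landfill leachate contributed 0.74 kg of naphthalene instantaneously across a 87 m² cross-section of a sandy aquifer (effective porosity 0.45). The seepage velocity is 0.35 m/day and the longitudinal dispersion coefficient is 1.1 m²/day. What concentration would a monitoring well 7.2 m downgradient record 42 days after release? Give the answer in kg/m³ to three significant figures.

For an instantaneous plane source, C(x,t) = M/(n_e·A·√(4πDt)) · exp(−(x−vt)²/(4Dt)), with n_e·A the pore (flow) area.
Plume center vt = 0.35 × 42 = 14.7 m, so the well at 7.2 m is 7.5 m upgradient of the peak.
√(4πDt) = 24.09 m, giving peak height M/(n_e·A·√(4πDt)) = 0.74/(0.45 × 87 × 24.09) = 0.0007846 kg/m³.
(x−vt)²/(4Dt) = (-7.5)²/(4 × 1.1 × 42) = 0.3044; exp(−0.3044) = 0.7376.
C = 0.0007846 × 0.7376 = 0.000579 kg/m³.

0.000579 kg/m³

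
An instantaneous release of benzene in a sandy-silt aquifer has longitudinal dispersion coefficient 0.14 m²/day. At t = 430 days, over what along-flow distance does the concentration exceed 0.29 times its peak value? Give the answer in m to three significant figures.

The plume is Gaussian with σ = √(2Dt) = √(2 × 0.14 × 430) = 10.97 m.
C/C_peak = exp(−Δx²/(2σ²)) = 0.29 ⇒ Δx = σ·√(−2 ln 0.29) = 10.97 × 1.573 = 17.26 m.
Width = 2Δx = 34.5 m.

34.5 m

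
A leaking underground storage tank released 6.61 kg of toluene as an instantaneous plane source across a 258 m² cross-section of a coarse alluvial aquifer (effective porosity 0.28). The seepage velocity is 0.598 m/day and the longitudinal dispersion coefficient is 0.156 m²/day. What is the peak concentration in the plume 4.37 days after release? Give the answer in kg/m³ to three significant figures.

0.0313 kg/m³

The peak of an instantaneous 1D plume sits at x = vt; there the Gaussian factor is 1 and C_max = M/(n_e·A·√(4πDt)), where n_e·A is the pore area the mass is dissolved in.
√(4πDt) = √(4π × 0.156 × 4.37) = 2.927 m, so C_max = 6.61/(0.28 × 258 × 2.927) = 0.0313 kg/m³.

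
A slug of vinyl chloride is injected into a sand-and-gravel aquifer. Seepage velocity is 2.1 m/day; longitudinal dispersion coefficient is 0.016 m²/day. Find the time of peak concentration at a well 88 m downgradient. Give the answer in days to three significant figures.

For the 1D instantaneous-source solution, setting ∂C/∂t = 0 at fixed x gives v²t² + 2Dt − x² = 0, so t = (√(D² + v²x²) − D)/v².
√(D² + v²x²) = √(0.016² + 2.1² × 88²) = 184.8; v² = 4.41.
t = (184.8 − 0.016)/4.41 = 41.9 days (vs. the pure-advection estimate x/v = 41.9 d).

41.9 days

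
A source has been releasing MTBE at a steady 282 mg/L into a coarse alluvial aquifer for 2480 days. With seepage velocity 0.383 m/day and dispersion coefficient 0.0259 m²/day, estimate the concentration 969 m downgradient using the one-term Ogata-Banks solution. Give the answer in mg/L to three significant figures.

12.8 mg/L

For a continuous step input, C/C₀ ≈ ½·erfc((x−vt)/(2√(Dt))).
vt = 0.383 × 2480 = 949.84 m and 2√(Dt) = 2√(0.0259 × 2480) = 16.03 m.
Argument (x−vt)/(2√(Dt)) = (969 − 949.84)/16.03 = 1.195; ½·erfc(1.195) = 0.04552.
C = 282 × 0.04552 = 12.8 mg/L.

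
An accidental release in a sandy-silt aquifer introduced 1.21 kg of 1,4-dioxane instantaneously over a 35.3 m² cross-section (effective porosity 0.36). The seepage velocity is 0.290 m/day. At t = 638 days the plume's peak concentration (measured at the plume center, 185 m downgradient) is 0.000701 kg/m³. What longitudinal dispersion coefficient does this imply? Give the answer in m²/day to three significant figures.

2.30 m²/day

At the plume center C_max = M/(n_e·A·√(4πDt)), so D = M²/(4πt·(n_e·A·C_max)²).
n_e·A·C_max = 0.36 × 35.3 × 0.000701 = 0.008908 kg/m.
D = 1.21²/(4π × 638 × 0.008908²) = 2.30 m²/day.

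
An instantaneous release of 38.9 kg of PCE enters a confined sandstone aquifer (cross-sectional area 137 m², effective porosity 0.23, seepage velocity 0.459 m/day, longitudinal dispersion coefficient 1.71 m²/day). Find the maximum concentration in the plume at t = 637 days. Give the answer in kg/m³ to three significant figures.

0.0106 kg/m³

The peak of an instantaneous 1D plume sits at x = vt; there the Gaussian factor is 1 and C_max = M/(n_e·A·√(4πDt)), where n_e·A is the pore area the mass is dissolved in.
√(4πDt) = √(4π × 1.71 × 637) = 117.0 m, so C_max = 38.9/(0.23 × 137 × 117.0) = 0.0106 kg/m³.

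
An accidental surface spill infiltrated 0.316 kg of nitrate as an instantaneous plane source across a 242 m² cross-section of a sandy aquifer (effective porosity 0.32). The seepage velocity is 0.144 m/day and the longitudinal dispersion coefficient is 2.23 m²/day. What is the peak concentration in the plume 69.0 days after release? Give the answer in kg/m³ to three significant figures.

The peak of an instantaneous 1D plume sits at x = vt; there the Gaussian factor is 1 and C_max = M/(n_e·A·√(4πDt)), where n_e·A is the pore area the mass is dissolved in.
√(4πDt) = √(4π × 2.23 × 69.0) = 43.97 m, so C_max = 0.316/(0.32 × 242 × 43.97) = 9.28e-05 kg/m³.

9.28e-05 kg/m³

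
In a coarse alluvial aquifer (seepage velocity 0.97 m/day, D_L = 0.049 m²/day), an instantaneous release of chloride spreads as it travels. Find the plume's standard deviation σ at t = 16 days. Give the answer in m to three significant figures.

1.25 m

Dispersive spreading gives a Gaussian with σ² = 2Dt; advection only shifts the center.
σ = √(2 × 0.049 × 16) = 1.25 m.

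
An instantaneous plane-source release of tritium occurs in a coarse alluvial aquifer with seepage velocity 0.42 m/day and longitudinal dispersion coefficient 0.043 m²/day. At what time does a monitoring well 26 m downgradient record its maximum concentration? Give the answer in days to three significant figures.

61.7 days

For the 1D instantaneous-source solution, setting ∂C/∂t = 0 at fixed x gives v²t² + 2Dt − x² = 0, so t = (√(D² + v²x²) − D)/v².
√(D² + v²x²) = √(0.043² + 0.42² × 26²) = 10.92; v² = 0.1764.
t = (10.92 − 0.043)/0.1764 = 61.7 days (vs. the pure-advection estimate x/v = 61.9 d).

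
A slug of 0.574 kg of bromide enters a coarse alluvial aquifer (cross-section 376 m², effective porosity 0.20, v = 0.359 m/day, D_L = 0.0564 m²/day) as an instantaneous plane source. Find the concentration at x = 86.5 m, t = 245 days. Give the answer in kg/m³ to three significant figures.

For an instantaneous plane source, C(x,t) = M/(n_e·A·√(4πDt)) · exp(−(x−vt)²/(4Dt)), with n_e·A the pore (flow) area.
Plume center vt = 0.359 × 245 = 87.955 m, so the well at 86.5 m is 1.455 m upgradient of the peak.
√(4πDt) = 13.18 m, giving peak height M/(n_e·A·√(4πDt)) = 0.574/(0.20 × 376 × 13.18) = 0.0005791 kg/m³.
(x−vt)²/(4Dt) = (-1.455)²/(4 × 0.0564 × 245) = 0.03830; exp(−0.03830) = 0.9624.
C = 0.0005791 × 0.9624 = 0.000557 kg/m³.

0.000557 kg/m³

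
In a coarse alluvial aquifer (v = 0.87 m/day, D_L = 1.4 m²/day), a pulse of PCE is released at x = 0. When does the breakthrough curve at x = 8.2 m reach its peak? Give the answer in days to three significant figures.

For the 1D instantaneous-source solution, setting ∂C/∂t = 0 at fixed x gives v²t² + 2Dt − x² = 0, so t = (√(D² + v²x²) − D)/v².
√(D² + v²x²) = √(1.4² + 0.87² × 8.2²) = 7.270; v² = 0.7569.
t = (7.270 − 1.4)/0.7569 = 7.76 days (vs. the pure-advection estimate x/v = 9.43 d).

7.76 days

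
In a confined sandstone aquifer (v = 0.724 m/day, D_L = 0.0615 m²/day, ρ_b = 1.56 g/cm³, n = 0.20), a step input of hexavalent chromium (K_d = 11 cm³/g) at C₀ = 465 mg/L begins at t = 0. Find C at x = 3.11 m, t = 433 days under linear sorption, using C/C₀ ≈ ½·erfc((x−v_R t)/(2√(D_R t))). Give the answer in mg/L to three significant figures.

Retardation factor R = 1 + ρ_b·K_d/n = 1 + 1.56 × 11/0.20 = 86.80.
Sorption retards both mechanisms: v_R = v/R = 0.008341 m/day, D_R = D/R = 0.0007085 m²/day.
v_R·t = 0.008341 × 433 = 3.611653 m; 2√(D_R t) = 1.108 m; argument = (3.11 − 3.611653)/1.108 = -0.4528.
C = C₀ × ½·erfc(-0.4528) = 465 × 0.7390 = 344 mg/L.

344 mg/L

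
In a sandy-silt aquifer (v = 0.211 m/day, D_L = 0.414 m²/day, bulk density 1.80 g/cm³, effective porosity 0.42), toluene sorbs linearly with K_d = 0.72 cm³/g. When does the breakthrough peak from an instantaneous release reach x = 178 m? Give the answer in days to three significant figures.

3410 days

Retardation factor R = 1 + ρ_b·K_d/n = 1 + 1.80 × 0.72/0.42 = 4.086.
Sorption retards both mechanisms: v_R = v/R = 0.05164 m/day, D_R = D/R = 0.1013 m²/day.
Peak time from v_R²t² + 2D_R t − x² = 0: t = (√(D_R² + v_R²x²) − D_R)/v_R².
√(D_R² + v_R²x²) = √(0.1013² + 0.05164² × 178²) = 9.192; v_R² = 0.002667.
t = (9.192 − 0.1013)/0.002667 = 3410 days.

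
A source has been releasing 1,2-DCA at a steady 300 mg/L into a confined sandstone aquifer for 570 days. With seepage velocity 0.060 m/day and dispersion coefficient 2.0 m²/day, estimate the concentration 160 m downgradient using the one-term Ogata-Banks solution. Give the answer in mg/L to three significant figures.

For a continuous step input, C/C₀ ≈ ½·erfc((x−vt)/(2√(Dt))).
vt = 0.060 × 570 = 34.2 m and 2√(Dt) = 2√(2.0 × 570) = 67.53 m.
Argument (x−vt)/(2√(Dt)) = (160 − 34.2)/67.53 = 1.863; ½·erfc(1.863) = 0.004211.
C = 300 × 0.004211 = 1.26 mg/L.

1.26 mg/L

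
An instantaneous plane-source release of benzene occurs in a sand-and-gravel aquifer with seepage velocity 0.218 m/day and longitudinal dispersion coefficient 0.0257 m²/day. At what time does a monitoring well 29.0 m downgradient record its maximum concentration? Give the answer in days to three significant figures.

132 days

For the 1D instantaneous-source solution, setting ∂C/∂t = 0 at fixed x gives v²t² + 2Dt − x² = 0, so t = (√(D² + v²x²) − D)/v².
√(D² + v²x²) = √(0.0257² + 0.218² × 29.0²) = 6.322; v² = 0.047524.
t = (6.322 − 0.0257)/0.047524 = 132 days (vs. the pure-advection estimate x/v = 133 d).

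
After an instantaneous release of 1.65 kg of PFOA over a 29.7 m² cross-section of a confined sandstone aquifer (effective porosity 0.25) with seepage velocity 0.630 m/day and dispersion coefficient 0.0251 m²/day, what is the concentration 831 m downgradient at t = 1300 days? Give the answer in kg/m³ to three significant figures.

For an instantaneous plane source, C(x,t) = M/(n_e·A·√(4πDt)) · exp(−(x−vt)²/(4Dt)), with n_e·A the pore (flow) area.
Plume center vt = 0.630 × 1300 = 819 m, so the well at 831 m is 12 m downgradient of the peak.
√(4πDt) = 20.25 m, giving peak height M/(n_e·A·√(4πDt)) = 1.65/(0.25 × 29.7 × 20.25) = 0.01097 kg/m³.
(x−vt)²/(4Dt) = (12)²/(4 × 0.0251 × 1300) = 1.103; exp(−1.103) = 0.3319.
C = 0.01097 × 0.3319 = 0.00364 kg/m³.

0.00364 kg/m³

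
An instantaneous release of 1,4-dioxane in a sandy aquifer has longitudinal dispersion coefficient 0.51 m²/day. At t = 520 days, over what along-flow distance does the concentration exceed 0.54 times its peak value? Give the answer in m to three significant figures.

The plume is Gaussian with σ = √(2Dt) = √(2 × 0.51 × 520) = 23.03 m.
C/C_peak = exp(−Δx²/(2σ²)) = 0.54 ⇒ Δx = σ·√(−2 ln 0.54) = 23.03 × 1.110 = 25.56 m.
Width = 2Δx = 51.1 m.

51.1 m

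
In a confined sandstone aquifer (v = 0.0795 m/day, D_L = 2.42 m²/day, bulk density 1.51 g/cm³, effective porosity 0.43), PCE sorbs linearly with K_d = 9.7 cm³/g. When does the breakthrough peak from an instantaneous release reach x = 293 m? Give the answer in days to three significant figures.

Retardation factor R = 1 + ρ_b·K_d/n = 1 + 1.51 × 9.7/0.43 = 35.06.
Sorption retards both mechanisms: v_R = v/R = 0.002268 m/day, D_R = D/R = 0.06902 m²/day.
Peak time from v_R²t² + 2D_R t − x² = 0: t = (√(D_R² + v_R²x²) − D_R)/v_R².
√(D_R² + v_R²x²) = √(0.06902² + 0.002268² × 293²) = 0.6681; v_R² = 5.144e-06.
t = (0.6681 − 0.06902)/5.144e-06 = 116000 days.

116000 days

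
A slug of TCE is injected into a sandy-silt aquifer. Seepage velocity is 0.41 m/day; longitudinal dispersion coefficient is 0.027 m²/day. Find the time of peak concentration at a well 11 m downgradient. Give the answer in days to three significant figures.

For the 1D instantaneous-source solution, setting ∂C/∂t = 0 at fixed x gives v²t² + 2Dt − x² = 0, so t = (√(D² + v²x²) − D)/v².
√(D² + v²x²) = √(0.027² + 0.41² × 11²) = 4.510; v² = 0.1681.
t = (4.510 − 0.027)/0.1681 = 26.7 days (vs. the pure-advection estimate x/v = 26.8 d).

26.7 days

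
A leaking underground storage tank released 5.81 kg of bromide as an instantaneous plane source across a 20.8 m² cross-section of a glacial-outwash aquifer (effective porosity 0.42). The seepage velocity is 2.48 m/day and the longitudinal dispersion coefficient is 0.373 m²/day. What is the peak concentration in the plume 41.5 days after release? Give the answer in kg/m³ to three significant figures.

The peak of an instantaneous 1D plume sits at x = vt; there the Gaussian factor is 1 and C_max = M/(n_e·A·√(4πDt)), where n_e·A is the pore area the mass is dissolved in.
√(4πDt) = √(4π × 0.373 × 41.5) = 13.95 m, so C_max = 5.81/(0.42 × 20.8 × 13.95) = 0.0477 kg/m³.

0.0477 kg/m³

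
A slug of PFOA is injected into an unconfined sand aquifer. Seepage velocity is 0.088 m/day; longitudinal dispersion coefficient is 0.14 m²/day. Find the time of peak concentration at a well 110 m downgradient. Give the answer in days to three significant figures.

For the 1D instantaneous-source solution, setting ∂C/∂t = 0 at fixed x gives v²t² + 2Dt − x² = 0, so t = (√(D² + v²x²) − D)/v².
√(D² + v²x²) = √(0.14² + 0.088² × 110²) = 9.681; v² = 0.007744.
t = (9.681 − 0.14)/0.007744 = 1230 days (vs. the pure-advection estimate x/v = 1250 d).

1230 days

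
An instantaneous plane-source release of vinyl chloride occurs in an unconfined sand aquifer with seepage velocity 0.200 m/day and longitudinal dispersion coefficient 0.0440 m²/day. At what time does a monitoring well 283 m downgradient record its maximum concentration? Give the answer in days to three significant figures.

For the 1D instantaneous-source solution, setting ∂C/∂t = 0 at fixed x gives v²t² + 2Dt − x² = 0, so t = (√(D² + v²x²) − D)/v².
√(D² + v²x²) = √(0.0440² + 0.200² × 283²) = 56.60; v² = 0.04.
t = (56.60 − 0.0440)/0.04 = 1410 days (vs. the pure-advection estimate x/v = 1420 d).

1410 days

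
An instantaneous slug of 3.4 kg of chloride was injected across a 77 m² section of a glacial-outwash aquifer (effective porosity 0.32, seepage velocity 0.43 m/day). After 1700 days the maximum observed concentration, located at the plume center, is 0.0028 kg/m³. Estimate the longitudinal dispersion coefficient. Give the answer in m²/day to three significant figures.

0.114 m²/day

At the plume center C_max = M/(n_e·A·√(4πDt)), so D = M²/(4πt·(n_e·A·C_max)²).
n_e·A·C_max = 0.32 × 77 × 0.0028 = 0.06899 kg/m.
D = 3.4²/(4π × 1700 × 0.06899²) = 0.114 m²/day.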